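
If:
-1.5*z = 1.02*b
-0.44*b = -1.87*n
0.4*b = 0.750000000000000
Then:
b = 1.88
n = 0.44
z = -1.28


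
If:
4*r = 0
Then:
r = 0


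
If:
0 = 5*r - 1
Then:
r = 1/5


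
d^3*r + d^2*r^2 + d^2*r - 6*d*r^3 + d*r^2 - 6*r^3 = (d - 2*r)*(d + 3*r)*(d*r + r)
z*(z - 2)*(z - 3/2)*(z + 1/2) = z^4 - 3*z^3 + 5*z^2/4 + 3*z/2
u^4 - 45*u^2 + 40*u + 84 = (u - 6)*(u - 2)*(u + 1)*(u + 7)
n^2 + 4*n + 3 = (n + 1)*(n + 3)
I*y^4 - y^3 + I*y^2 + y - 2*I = (y - 1)*(y - I)*(y + 2*I)*(I*y + I)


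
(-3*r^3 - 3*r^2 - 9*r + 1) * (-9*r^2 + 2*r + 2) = 27*r^5 + 21*r^4 + 69*r^3 - 33*r^2 - 16*r + 2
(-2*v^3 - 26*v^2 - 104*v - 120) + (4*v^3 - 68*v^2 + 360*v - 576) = 2*v^3 - 94*v^2 + 256*v - 696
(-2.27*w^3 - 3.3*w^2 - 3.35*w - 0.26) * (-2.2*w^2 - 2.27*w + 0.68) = 4.994*w^5 + 12.4129*w^4 + 13.3174*w^3 + 5.9325*w^2 - 1.6878*w - 0.1768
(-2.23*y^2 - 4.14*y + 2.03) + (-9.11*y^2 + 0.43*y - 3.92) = -11.34*y^2 - 3.71*y - 1.89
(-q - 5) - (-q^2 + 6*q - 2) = q^2 - 7*q - 3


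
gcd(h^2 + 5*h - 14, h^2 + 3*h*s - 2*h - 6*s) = h - 2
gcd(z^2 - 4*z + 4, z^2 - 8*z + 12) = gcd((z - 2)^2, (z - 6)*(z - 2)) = z - 2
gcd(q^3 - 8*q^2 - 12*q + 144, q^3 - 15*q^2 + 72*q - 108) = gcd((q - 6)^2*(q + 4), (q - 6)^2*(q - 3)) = q^2 - 12*q + 36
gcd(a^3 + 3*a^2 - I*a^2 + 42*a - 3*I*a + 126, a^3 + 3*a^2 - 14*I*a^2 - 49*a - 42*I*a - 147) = a^2 + a*(3 - 7*I) - 21*I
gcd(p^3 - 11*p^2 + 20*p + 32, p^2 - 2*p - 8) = p - 4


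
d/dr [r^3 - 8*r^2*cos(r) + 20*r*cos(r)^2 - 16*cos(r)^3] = 8*r^2*sin(r) + 3*r^2 - 20*r*sin(2*r) - 16*r*cos(r) + 48*sin(r)*cos(r)^2 + 20*cos(r)^2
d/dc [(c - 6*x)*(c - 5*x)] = 2*c - 11*x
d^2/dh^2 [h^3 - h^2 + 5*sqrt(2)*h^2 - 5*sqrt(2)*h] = 6*h - 2 + 10*sqrt(2)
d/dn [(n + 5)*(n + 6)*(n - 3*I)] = 3*n^2 + n*(22 - 6*I) + 30 - 33*I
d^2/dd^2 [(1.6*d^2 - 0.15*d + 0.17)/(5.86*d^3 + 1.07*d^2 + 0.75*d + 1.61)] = (109.88672*d^6 - 30.90564*d^5 + 22.217604*d^4 - 195.873066*d^3 + 6.095058*d^2 - 7.254312*d + 8.262502)/(201.230056*d^9 + 110.230116*d^8 + 97.391442*d^7 + 195.301211*d^6 + 73.034907*d^5 + 49.791192*d^4 + 53.743143*d^3 + 11.037516*d^2 + 5.832225*d + 4.173281)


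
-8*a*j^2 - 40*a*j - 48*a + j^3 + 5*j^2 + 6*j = (-8*a + j)*(j + 2)*(j + 3)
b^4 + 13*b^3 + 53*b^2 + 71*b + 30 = (b + 1)^2*(b + 5)*(b + 6)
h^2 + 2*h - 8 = (h - 2)*(h + 4)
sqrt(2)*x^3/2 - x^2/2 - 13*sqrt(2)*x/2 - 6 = (x - 3*sqrt(2))*(x + 2*sqrt(2))*(sqrt(2)*x/2 + 1/2)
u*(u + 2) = u^2 + 2*u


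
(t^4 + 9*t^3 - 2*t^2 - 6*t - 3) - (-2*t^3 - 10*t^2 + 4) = t^4 + 11*t^3 + 8*t^2 - 6*t - 7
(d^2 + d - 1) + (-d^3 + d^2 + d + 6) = -d^3 + 2*d^2 + 2*d + 5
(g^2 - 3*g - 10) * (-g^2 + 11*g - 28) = -g^4 + 14*g^3 - 51*g^2 - 26*g + 280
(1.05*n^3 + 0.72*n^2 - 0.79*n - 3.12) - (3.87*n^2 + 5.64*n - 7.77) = 1.05*n^3 - 3.15*n^2 - 6.43*n + 4.65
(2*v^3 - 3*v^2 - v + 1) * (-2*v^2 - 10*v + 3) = -4*v^5 - 14*v^4 + 38*v^3 - v^2 - 13*v + 3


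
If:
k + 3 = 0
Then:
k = -3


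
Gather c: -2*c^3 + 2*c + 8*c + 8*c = -2*c^3 + 18*c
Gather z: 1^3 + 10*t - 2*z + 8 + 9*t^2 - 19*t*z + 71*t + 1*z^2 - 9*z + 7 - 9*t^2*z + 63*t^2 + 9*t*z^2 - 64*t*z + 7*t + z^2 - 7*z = 72*t^2 + 88*t + z^2*(9*t + 2) + z*(-9*t^2 - 83*t - 18) + 16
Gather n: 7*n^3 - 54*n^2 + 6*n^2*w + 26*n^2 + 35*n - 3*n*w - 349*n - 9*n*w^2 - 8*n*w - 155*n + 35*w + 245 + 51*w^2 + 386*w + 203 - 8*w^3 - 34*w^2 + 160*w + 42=7*n^3 + n^2*(6*w - 28) + n*(-9*w^2 - 11*w - 469) - 8*w^3 + 17*w^2 + 581*w + 490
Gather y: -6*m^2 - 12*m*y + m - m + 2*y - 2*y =-6*m^2 - 12*m*y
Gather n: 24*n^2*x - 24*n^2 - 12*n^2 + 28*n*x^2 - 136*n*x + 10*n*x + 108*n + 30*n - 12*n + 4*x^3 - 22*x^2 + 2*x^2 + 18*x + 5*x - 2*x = n^2*(24*x - 36) + n*(28*x^2 - 126*x + 126) + 4*x^3 - 20*x^2 + 21*x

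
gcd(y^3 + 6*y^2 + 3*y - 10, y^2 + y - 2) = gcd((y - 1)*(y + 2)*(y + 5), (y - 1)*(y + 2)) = y^2 + y - 2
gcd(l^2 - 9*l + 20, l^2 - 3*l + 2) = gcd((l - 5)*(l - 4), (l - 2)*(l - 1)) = 1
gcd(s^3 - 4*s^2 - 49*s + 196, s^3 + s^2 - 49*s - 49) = s^2 - 49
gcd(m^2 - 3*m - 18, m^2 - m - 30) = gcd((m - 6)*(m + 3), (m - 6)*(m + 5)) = m - 6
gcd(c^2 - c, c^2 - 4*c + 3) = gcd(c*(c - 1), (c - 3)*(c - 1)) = c - 1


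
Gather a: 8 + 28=36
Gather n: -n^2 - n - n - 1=-n^2 - 2*n - 1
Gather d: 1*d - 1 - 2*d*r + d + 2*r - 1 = d*(2 - 2*r) + 2*r - 2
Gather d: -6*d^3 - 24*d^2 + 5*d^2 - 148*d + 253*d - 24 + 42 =-6*d^3 - 19*d^2 + 105*d + 18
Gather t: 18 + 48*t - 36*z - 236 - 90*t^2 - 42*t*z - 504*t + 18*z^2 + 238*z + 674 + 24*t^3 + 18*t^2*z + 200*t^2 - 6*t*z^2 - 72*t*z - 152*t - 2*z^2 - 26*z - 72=24*t^3 + t^2*(18*z + 110) + t*(-6*z^2 - 114*z - 608) + 16*z^2 + 176*z + 384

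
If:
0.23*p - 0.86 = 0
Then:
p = 3.74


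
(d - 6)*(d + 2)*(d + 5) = d^3 + d^2 - 32*d - 60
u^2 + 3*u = u*(u + 3)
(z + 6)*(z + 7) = z^2 + 13*z + 42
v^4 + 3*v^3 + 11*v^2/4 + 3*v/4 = v*(v + 1/2)*(v + 1)*(v + 3/2)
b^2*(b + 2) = b^3 + 2*b^2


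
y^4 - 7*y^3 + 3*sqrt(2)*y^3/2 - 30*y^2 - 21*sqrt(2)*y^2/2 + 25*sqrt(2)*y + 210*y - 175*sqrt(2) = (y - 7)*(y - 5*sqrt(2)/2)*(y - sqrt(2))*(y + 5*sqrt(2))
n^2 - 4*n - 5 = (n - 5)*(n + 1)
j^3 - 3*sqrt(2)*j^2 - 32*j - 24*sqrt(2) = (j - 6*sqrt(2))*(j + sqrt(2))*(j + 2*sqrt(2))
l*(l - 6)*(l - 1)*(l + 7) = l^4 - 43*l^2 + 42*l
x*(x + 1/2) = x^2 + x/2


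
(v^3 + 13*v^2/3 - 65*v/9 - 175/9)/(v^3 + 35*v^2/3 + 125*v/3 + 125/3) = (v - 7/3)/(v + 5)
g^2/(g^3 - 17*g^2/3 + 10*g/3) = 3*g/(3*g^2 - 17*g + 10)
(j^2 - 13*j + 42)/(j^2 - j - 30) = (j - 7)/(j + 5)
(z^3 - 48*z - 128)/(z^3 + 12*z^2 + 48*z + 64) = (z - 8)/(z + 4)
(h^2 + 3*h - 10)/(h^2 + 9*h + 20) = (h - 2)/(h + 4)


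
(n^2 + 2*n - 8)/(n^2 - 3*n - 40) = (-n^2 - 2*n + 8)/(-n^2 + 3*n + 40)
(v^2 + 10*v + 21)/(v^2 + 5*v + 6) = (v + 7)/(v + 2)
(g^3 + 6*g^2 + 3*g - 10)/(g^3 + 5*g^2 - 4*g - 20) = (g - 1)/(g - 2)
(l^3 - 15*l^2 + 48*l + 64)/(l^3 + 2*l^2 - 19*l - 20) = (l^2 - 16*l + 64)/(l^2 + l - 20)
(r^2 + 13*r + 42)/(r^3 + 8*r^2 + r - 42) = (r + 6)/(r^2 + r - 6)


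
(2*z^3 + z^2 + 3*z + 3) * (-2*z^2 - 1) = -4*z^5 - 2*z^4 - 8*z^3 - 7*z^2 - 3*z - 3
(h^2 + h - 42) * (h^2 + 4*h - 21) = h^4 + 5*h^3 - 59*h^2 - 189*h + 882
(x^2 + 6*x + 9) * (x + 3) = x^3 + 9*x^2 + 27*x + 27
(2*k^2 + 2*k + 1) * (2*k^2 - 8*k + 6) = 4*k^4 - 12*k^3 - 2*k^2 + 4*k + 6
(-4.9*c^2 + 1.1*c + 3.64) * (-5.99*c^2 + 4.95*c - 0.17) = 29.351*c^4 - 30.844*c^3 - 15.5256*c^2 + 17.831*c - 0.6188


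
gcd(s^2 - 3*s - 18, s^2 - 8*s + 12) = s - 6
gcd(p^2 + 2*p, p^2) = p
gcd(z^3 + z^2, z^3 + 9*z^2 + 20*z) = z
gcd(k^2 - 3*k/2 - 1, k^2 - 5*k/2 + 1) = k - 2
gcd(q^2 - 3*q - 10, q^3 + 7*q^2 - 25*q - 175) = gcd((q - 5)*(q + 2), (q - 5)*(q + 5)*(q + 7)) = q - 5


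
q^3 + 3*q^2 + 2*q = q*(q + 1)*(q + 2)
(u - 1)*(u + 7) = u^2 + 6*u - 7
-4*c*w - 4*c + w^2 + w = (-4*c + w)*(w + 1)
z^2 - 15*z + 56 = (z - 8)*(z - 7)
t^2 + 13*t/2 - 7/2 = (t - 1/2)*(t + 7)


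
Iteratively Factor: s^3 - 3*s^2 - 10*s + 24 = (s - 2)*(s^2 - s - 12) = (s - 4)*(s - 2)*(s + 3)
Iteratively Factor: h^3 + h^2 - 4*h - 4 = (h + 2)*(h^2 - h - 2) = (h - 2)*(h + 2)*(h + 1)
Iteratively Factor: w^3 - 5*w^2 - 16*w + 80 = (w + 4)*(w^2 - 9*w + 20) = (w - 5)*(w + 4)*(w - 4)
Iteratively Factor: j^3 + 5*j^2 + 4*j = (j + 4)*(j^2 + j) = j*(j + 4)*(j + 1)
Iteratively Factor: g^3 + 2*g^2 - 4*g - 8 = (g - 2)*(g^2 + 4*g + 4) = (g - 2)*(g + 2)*(g + 2)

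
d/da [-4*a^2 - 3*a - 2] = -8*a - 3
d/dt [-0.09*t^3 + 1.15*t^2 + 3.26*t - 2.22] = -0.27*t^2 + 2.3*t + 3.26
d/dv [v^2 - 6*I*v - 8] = 2*v - 6*I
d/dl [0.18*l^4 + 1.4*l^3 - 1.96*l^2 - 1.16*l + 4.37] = 0.72*l^3 + 4.2*l^2 - 3.92*l - 1.16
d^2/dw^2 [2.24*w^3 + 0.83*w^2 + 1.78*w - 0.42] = 13.44*w + 1.66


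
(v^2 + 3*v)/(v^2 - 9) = v/(v - 3)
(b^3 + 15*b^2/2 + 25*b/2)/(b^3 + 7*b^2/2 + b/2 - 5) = b*(b + 5)/(b^2 + b - 2)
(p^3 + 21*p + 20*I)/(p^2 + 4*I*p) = p - 4*I + 5/p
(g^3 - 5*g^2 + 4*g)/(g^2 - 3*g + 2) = g*(g - 4)/(g - 2)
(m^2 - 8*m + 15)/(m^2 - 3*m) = (m - 5)/m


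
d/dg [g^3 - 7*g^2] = g*(3*g - 14)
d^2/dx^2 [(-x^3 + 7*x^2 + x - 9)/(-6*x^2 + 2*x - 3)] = 2*(-134*x^3 + 1332*x^2 - 243*x - 195)/(216*x^6 - 216*x^5 + 396*x^4 - 224*x^3 + 198*x^2 - 54*x + 27)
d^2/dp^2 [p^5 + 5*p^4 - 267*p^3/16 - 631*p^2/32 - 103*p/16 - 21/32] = 20*p^3 + 60*p^2 - 801*p/8 - 631/16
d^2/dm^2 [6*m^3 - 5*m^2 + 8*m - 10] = 36*m - 10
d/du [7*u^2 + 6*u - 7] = 14*u + 6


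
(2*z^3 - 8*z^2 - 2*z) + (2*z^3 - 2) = 4*z^3 - 8*z^2 - 2*z - 2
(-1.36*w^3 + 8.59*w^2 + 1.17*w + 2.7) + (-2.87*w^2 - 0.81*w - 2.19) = -1.36*w^3 + 5.72*w^2 + 0.36*w + 0.51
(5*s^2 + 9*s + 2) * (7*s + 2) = 35*s^3 + 73*s^2 + 32*s + 4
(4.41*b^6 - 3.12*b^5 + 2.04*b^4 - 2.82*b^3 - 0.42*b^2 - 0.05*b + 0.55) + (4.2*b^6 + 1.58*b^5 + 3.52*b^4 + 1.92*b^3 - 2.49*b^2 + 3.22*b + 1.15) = 8.61*b^6 - 1.54*b^5 + 5.56*b^4 - 0.9*b^3 - 2.91*b^2 + 3.17*b + 1.7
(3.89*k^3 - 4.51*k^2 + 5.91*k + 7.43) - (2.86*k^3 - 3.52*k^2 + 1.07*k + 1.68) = 1.03*k^3 - 0.99*k^2 + 4.84*k + 5.75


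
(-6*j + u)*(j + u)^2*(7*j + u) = -42*j^4 - 83*j^3*u - 39*j^2*u^2 + 3*j*u^3 + u^4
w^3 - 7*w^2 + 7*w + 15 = (w - 5)*(w - 3)*(w + 1)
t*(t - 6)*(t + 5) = t^3 - t^2 - 30*t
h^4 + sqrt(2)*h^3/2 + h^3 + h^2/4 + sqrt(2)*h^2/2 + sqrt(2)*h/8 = h*(h + 1/2)^2*(h + sqrt(2)/2)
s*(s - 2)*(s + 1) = s^3 - s^2 - 2*s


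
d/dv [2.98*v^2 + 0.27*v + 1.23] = 5.96*v + 0.27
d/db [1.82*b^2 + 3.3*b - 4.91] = 3.64*b + 3.3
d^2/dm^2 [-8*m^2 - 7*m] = -16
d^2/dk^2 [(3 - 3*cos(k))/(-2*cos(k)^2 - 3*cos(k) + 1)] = 3*(-36*sin(k)^4*cos(k) + 22*sin(k)^4 - 34*sin(k)^2 - 19*cos(k)/2 - 9*cos(3*k)/2 + 2*cos(5*k) - 4)/(-2*sin(k)^2 + 3*cos(k) + 1)^3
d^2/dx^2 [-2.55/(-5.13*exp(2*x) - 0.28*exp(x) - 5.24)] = (2.55*(10.26*exp(x) + 0.28)*(20.52*exp(x) + 0.56)*exp(x) - (52.326*exp(x) + 0.714)*(5.13*exp(2*x) + 0.28*exp(x) + 5.24))*exp(x)/(5.13*exp(2*x) + 0.28*exp(x) + 5.24)^3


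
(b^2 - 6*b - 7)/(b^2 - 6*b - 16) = (-b^2 + 6*b + 7)/(-b^2 + 6*b + 16)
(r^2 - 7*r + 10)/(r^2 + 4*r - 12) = (r - 5)/(r + 6)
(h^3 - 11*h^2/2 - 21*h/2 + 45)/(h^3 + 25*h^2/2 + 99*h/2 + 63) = (2*h^2 - 17*h + 30)/(2*h^2 + 19*h + 42)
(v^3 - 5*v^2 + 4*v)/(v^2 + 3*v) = (v^2 - 5*v + 4)/(v + 3)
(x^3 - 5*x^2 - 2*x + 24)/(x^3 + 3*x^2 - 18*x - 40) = (x - 3)/(x + 5)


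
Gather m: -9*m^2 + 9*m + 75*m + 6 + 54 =-9*m^2 + 84*m + 60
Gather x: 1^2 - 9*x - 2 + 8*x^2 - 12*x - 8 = 8*x^2 - 21*x - 9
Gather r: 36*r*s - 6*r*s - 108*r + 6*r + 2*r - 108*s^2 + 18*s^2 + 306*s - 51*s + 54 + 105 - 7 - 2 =r*(30*s - 100) - 90*s^2 + 255*s + 150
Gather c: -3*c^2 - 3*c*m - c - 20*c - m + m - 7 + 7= -3*c^2 + c*(-3*m - 21)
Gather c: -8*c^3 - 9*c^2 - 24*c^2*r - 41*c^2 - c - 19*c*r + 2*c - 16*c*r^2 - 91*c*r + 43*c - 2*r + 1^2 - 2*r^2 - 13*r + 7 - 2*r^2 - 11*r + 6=-8*c^3 + c^2*(-24*r - 50) + c*(-16*r^2 - 110*r + 44) - 4*r^2 - 26*r + 14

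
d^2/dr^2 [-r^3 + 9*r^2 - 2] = 18 - 6*r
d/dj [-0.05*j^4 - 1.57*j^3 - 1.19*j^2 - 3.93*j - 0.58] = -0.2*j^3 - 4.71*j^2 - 2.38*j - 3.93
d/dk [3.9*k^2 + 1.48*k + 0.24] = 7.8*k + 1.48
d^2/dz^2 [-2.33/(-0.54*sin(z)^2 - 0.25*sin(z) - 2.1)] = (-2.717712*sin(z)^4 - 0.94365*sin(z)^3 + 14.499823*sin(z)^2 + 3.11055*sin(z) - 4.99319)/(0.54*sin(z)^2 + 0.25*sin(z) + 2.1)^3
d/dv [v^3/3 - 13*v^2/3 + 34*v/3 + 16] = v^2 - 26*v/3 + 34/3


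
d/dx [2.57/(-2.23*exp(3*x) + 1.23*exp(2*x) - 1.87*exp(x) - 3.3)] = (17.1933*exp(2*x) - 6.3222*exp(x) + 4.8059)*exp(x)/(2.23*exp(3*x) - 1.23*exp(2*x) + 1.87*exp(x) + 3.3)^2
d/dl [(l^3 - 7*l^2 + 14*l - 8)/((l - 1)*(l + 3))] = (l^2 + 6*l - 26)/(l^2 + 6*l + 9)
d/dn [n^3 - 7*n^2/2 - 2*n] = 3*n^2 - 7*n - 2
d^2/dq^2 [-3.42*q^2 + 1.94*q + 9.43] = -6.84000000000000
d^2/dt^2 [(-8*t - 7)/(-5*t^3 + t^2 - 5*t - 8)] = 2*((8*t + 7)*(15*t^2 - 2*t + 5)^2 + (-120*t^2 + 16*t - (8*t + 7)*(15*t - 1) - 40)*(5*t^3 - t^2 + 5*t + 8))/(5*t^3 - t^2 + 5*t + 8)^3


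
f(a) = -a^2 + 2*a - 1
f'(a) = 2 - 2*a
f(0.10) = -0.81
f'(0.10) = 1.80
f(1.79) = -0.62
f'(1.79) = -1.58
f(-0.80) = -3.24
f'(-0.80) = 3.60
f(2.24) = -1.54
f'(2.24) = -2.48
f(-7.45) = -71.40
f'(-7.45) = 16.90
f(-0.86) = -3.46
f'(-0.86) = 3.72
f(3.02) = -4.08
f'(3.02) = -4.04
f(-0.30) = -1.69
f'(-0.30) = 2.60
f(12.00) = -121.00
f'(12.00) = -22.00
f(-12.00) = -169.00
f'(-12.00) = 26.00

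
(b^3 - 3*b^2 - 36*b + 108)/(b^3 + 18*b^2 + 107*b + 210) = (b^2 - 9*b + 18)/(b^2 + 12*b + 35)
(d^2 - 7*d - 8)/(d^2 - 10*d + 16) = (d + 1)/(d - 2)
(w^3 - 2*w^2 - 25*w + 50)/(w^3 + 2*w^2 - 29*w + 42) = (w^2 - 25)/(w^2 + 4*w - 21)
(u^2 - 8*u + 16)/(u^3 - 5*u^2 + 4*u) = (u - 4)/(u*(u - 1))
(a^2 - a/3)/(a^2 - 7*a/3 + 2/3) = a/(a - 2)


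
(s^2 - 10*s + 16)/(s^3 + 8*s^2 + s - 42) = (s - 8)/(s^2 + 10*s + 21)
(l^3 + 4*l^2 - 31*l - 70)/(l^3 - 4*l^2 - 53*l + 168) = (l^2 - 3*l - 10)/(l^2 - 11*l + 24)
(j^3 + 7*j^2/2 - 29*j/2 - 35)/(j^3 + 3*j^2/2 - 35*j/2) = (j + 2)/j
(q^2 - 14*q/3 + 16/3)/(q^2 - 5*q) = (3*q^2 - 14*q + 16)/(3*q*(q - 5))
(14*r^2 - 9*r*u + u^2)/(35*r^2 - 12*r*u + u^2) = (2*r - u)/(5*r - u)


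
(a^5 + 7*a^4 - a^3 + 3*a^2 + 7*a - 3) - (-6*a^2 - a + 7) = a^5 + 7*a^4 - a^3 + 9*a^2 + 8*a - 10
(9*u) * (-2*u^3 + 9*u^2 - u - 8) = -18*u^4 + 81*u^3 - 9*u^2 - 72*u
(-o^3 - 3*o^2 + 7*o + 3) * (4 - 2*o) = 2*o^4 + 2*o^3 - 26*o^2 + 22*o + 12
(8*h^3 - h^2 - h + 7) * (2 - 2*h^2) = -16*h^5 + 2*h^4 + 18*h^3 - 16*h^2 - 2*h + 14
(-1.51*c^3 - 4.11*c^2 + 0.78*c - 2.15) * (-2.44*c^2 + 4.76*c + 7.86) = 3.6844*c^5 + 2.8408*c^4 - 33.3354*c^3 - 23.3458*c^2 - 4.1032*c - 16.899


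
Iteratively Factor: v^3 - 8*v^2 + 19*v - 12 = (v - 1)*(v^2 - 7*v + 12) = (v - 3)*(v - 1)*(v - 4)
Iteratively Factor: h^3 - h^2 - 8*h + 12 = (h + 3)*(h^2 - 4*h + 4) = (h - 2)*(h + 3)*(h - 2)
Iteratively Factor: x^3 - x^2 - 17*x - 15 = (x + 1)*(x^2 - 2*x - 15) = (x + 1)*(x + 3)*(x - 5)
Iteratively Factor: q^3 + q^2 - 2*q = (q)*(q^2 + q - 2) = q*(q - 1)*(q + 2)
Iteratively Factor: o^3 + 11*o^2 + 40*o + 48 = (o + 3)*(o^2 + 8*o + 16) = (o + 3)*(o + 4)*(o + 4)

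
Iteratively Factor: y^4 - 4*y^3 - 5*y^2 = (y)*(y^3 - 4*y^2 - 5*y) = y*(y + 1)*(y^2 - 5*y) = y^2*(y + 1)*(y - 5)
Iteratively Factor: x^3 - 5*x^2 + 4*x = (x - 1)*(x^2 - 4*x) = (x - 4)*(x - 1)*(x)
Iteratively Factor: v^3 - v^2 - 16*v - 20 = (v + 2)*(v^2 - 3*v - 10) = (v + 2)^2*(v - 5)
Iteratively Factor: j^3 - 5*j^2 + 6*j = (j - 2)*(j^2 - 3*j) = (j - 3)*(j - 2)*(j)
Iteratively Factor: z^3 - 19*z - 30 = (z - 5)*(z^2 + 5*z + 6) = (z - 5)*(z + 2)*(z + 3)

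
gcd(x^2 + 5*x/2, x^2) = x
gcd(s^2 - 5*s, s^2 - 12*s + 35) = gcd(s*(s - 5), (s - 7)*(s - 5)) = s - 5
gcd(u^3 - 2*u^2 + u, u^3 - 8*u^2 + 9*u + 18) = 1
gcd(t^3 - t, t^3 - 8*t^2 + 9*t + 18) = t + 1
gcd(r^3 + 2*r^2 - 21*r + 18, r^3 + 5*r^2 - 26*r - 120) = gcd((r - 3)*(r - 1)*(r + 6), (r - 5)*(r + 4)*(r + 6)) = r + 6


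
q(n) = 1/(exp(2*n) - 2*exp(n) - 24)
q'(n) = (-2*exp(2*n) + 2*exp(n))/(exp(2*n) - 2*exp(n) - 24)^2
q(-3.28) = -0.04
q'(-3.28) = 0.00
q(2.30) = 0.02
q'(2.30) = -0.06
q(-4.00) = -0.04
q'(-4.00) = 0.00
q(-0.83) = -0.04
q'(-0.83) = 0.00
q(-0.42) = -0.04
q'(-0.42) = 0.00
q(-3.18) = -0.04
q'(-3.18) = 0.00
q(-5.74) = -0.04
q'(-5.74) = 0.00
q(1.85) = 0.27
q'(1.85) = -4.91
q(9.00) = 0.00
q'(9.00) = 0.00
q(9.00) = 0.00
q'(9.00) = 0.00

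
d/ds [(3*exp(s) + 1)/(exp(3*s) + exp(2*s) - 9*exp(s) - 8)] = (-(3*exp(s) + 1)*(3*exp(2*s) + 2*exp(s) - 9) + 3*exp(3*s) + 3*exp(2*s) - 27*exp(s) - 24)*exp(s)/(exp(3*s) + exp(2*s) - 9*exp(s) - 8)^2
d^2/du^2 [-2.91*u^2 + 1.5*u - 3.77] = -5.82000000000000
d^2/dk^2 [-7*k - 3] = 0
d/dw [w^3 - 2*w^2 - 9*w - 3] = 3*w^2 - 4*w - 9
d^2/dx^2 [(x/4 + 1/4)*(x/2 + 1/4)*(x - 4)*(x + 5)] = 3*x^2/2 + 15*x/8 - 9/2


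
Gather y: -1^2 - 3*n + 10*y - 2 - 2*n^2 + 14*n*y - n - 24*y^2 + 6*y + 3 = -2*n^2 - 4*n - 24*y^2 + y*(14*n + 16)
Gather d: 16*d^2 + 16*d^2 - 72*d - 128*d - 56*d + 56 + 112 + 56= 32*d^2 - 256*d + 224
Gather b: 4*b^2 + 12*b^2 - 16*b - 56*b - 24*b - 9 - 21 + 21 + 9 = 16*b^2 - 96*b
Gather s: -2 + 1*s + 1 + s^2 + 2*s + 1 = s^2 + 3*s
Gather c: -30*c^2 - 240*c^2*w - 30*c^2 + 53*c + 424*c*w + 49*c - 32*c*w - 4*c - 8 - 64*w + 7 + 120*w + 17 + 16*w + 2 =c^2*(-240*w - 60) + c*(392*w + 98) + 72*w + 18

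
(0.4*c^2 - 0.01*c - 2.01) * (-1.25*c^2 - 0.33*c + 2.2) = -0.5*c^4 - 0.1195*c^3 + 3.3958*c^2 + 0.6413*c - 4.422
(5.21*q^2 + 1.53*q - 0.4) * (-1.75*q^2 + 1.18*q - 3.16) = -9.1175*q^4 + 3.4703*q^3 - 13.9582*q^2 - 5.3068*q + 1.264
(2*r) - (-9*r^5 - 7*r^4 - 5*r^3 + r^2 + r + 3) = 9*r^5 + 7*r^4 + 5*r^3 - r^2 + r - 3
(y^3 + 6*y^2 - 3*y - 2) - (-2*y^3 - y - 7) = 3*y^3 + 6*y^2 - 2*y + 5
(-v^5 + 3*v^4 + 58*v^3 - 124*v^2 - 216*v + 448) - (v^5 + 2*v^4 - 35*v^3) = -2*v^5 + v^4 + 93*v^3 - 124*v^2 - 216*v + 448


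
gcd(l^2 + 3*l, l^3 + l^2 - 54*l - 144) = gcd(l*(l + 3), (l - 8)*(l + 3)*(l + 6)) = l + 3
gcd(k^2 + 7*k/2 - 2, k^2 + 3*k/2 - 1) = k - 1/2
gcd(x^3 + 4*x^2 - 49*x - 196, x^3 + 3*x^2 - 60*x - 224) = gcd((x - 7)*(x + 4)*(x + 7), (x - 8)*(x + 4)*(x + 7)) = x^2 + 11*x + 28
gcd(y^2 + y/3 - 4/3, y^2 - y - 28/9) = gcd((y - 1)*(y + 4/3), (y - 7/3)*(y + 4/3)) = y + 4/3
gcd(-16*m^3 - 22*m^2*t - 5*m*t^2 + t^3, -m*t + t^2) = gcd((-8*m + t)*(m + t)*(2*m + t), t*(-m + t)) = 1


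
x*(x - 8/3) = x^2 - 8*x/3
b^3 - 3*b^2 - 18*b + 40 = (b - 5)*(b - 2)*(b + 4)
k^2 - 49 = (k - 7)*(k + 7)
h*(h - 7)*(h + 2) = h^3 - 5*h^2 - 14*h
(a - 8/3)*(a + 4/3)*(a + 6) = a^3 + 14*a^2/3 - 104*a/9 - 64/3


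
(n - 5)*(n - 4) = n^2 - 9*n + 20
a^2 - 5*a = a*(a - 5)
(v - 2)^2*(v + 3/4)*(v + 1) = v^4 - 9*v^3/4 - 9*v^2/4 + 4*v + 3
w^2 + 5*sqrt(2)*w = w*(w + 5*sqrt(2))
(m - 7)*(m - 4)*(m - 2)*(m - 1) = m^4 - 14*m^3 + 63*m^2 - 106*m + 56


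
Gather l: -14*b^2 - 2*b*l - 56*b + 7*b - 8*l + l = -14*b^2 - 49*b + l*(-2*b - 7)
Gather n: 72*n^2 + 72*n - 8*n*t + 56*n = 72*n^2 + n*(128 - 8*t)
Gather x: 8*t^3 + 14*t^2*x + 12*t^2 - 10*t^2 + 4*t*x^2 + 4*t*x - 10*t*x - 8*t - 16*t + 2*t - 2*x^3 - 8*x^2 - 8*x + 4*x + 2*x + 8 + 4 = 8*t^3 + 2*t^2 - 22*t - 2*x^3 + x^2*(4*t - 8) + x*(14*t^2 - 6*t - 2) + 12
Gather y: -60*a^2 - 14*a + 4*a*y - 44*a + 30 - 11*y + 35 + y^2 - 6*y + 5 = -60*a^2 - 58*a + y^2 + y*(4*a - 17) + 70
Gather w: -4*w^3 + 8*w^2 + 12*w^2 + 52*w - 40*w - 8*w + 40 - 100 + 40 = -4*w^3 + 20*w^2 + 4*w - 20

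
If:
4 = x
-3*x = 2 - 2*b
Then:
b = 7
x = 4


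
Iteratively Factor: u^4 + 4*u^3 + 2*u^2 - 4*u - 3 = (u + 3)*(u^3 + u^2 - u - 1) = (u + 1)*(u + 3)*(u^2 - 1) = (u - 1)*(u + 1)*(u + 3)*(u + 1)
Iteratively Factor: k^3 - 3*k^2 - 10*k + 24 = (k - 4)*(k^2 + k - 6) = (k - 4)*(k + 3)*(k - 2)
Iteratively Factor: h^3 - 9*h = (h)*(h^2 - 9) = h*(h + 3)*(h - 3)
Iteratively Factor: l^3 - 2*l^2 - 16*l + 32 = (l - 2)*(l^2 - 16) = (l - 2)*(l + 4)*(l - 4)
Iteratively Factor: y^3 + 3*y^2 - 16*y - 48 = (y - 4)*(y^2 + 7*y + 12) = (y - 4)*(y + 4)*(y + 3)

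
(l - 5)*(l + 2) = l^2 - 3*l - 10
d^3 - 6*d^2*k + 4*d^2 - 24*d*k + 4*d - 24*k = (d + 2)^2*(d - 6*k)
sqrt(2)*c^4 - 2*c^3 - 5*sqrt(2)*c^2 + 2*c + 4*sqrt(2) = (c - 1)*(c - 2*sqrt(2))*(c + sqrt(2))*(sqrt(2)*c + sqrt(2))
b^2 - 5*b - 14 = (b - 7)*(b + 2)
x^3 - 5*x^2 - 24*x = x*(x - 8)*(x + 3)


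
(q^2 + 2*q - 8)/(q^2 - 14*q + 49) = (q^2 + 2*q - 8)/(q^2 - 14*q + 49)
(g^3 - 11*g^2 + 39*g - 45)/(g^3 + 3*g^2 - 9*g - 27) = (g^2 - 8*g + 15)/(g^2 + 6*g + 9)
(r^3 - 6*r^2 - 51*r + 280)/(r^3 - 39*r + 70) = (r - 8)/(r - 2)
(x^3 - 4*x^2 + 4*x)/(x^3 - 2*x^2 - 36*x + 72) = x*(x - 2)/(x^2 - 36)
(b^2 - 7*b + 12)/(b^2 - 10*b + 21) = (b - 4)/(b - 7)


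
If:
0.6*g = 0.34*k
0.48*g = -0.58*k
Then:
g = 0.00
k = 0.00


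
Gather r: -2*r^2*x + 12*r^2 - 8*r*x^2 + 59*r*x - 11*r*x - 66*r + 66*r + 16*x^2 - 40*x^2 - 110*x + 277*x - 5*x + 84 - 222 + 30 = r^2*(12 - 2*x) + r*(-8*x^2 + 48*x) - 24*x^2 + 162*x - 108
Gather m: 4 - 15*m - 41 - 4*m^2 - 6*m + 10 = -4*m^2 - 21*m - 27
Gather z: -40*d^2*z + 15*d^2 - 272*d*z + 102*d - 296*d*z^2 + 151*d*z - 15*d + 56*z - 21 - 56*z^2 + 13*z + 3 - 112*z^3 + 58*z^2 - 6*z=15*d^2 + 87*d - 112*z^3 + z^2*(2 - 296*d) + z*(-40*d^2 - 121*d + 63) - 18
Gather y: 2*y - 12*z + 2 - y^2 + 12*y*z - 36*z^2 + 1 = -y^2 + y*(12*z + 2) - 36*z^2 - 12*z + 3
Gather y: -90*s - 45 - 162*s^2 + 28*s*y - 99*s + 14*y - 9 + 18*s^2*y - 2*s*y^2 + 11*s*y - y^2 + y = -162*s^2 - 189*s + y^2*(-2*s - 1) + y*(18*s^2 + 39*s + 15) - 54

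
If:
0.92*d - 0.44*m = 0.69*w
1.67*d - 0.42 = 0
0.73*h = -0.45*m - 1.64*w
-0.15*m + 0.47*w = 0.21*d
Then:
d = 0.25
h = -0.56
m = 0.23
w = 0.19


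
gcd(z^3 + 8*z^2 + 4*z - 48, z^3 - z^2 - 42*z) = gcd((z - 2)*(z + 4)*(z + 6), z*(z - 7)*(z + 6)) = z + 6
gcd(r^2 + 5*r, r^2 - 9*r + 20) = 1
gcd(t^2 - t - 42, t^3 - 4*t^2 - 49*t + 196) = t - 7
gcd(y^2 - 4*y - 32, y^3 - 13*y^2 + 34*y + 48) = y - 8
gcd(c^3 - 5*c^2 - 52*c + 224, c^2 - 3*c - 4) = c - 4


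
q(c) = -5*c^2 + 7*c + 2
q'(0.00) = 7.00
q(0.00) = 2.00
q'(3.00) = -23.00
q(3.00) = -22.00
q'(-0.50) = 12.00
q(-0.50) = -2.75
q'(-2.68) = 33.80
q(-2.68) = -52.67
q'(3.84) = -31.40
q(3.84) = -44.85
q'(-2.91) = 36.10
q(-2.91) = -60.71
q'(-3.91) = 46.10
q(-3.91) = -101.81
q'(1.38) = -6.80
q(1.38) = 2.14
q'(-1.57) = 22.70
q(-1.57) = -21.31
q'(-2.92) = 36.20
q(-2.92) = -61.07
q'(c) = 7 - 10*c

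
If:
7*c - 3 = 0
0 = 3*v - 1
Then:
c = 3/7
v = 1/3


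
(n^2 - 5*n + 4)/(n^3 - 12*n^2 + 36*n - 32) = (n^2 - 5*n + 4)/(n^3 - 12*n^2 + 36*n - 32)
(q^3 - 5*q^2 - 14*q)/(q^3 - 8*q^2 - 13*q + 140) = q*(q + 2)/(q^2 - q - 20)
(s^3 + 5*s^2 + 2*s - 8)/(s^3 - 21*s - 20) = (s^2 + s - 2)/(s^2 - 4*s - 5)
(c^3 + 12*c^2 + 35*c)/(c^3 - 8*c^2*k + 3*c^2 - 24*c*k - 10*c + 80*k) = c*(c + 7)/(c^2 - 8*c*k - 2*c + 16*k)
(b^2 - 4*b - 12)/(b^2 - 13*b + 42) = (b + 2)/(b - 7)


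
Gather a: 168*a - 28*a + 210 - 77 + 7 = 140*a + 140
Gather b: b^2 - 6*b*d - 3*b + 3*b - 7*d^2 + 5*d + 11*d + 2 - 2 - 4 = b^2 - 6*b*d - 7*d^2 + 16*d - 4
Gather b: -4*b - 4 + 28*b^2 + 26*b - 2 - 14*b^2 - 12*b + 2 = 14*b^2 + 10*b - 4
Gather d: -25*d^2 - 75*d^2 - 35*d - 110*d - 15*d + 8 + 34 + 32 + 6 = -100*d^2 - 160*d + 80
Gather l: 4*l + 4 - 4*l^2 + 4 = -4*l^2 + 4*l + 8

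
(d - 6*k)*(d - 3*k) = d^2 - 9*d*k + 18*k^2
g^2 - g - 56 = (g - 8)*(g + 7)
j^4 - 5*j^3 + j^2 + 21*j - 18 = (j - 3)^2*(j - 1)*(j + 2)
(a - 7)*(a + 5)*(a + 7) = a^3 + 5*a^2 - 49*a - 245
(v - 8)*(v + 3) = v^2 - 5*v - 24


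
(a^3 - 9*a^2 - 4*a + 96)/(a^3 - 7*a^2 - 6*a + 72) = (a - 8)/(a - 6)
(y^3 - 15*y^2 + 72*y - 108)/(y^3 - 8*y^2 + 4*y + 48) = (y^2 - 9*y + 18)/(y^2 - 2*y - 8)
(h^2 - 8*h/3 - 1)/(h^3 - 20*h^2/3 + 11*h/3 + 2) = (h - 3)/(h^2 - 7*h + 6)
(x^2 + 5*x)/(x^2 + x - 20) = x/(x - 4)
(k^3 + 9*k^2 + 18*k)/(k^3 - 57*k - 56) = k*(k^2 + 9*k + 18)/(k^3 - 57*k - 56)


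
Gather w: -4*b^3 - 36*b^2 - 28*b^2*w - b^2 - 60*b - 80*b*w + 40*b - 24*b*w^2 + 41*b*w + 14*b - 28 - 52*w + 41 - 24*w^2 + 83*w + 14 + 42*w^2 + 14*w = -4*b^3 - 37*b^2 - 6*b + w^2*(18 - 24*b) + w*(-28*b^2 - 39*b + 45) + 27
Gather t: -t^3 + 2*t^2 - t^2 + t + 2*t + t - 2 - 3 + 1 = -t^3 + t^2 + 4*t - 4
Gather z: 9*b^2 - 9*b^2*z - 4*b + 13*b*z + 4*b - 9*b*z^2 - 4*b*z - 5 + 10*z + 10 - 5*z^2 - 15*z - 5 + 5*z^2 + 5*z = 9*b^2 - 9*b*z^2 + z*(-9*b^2 + 9*b)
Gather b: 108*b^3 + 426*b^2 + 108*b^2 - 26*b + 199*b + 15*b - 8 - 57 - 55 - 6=108*b^3 + 534*b^2 + 188*b - 126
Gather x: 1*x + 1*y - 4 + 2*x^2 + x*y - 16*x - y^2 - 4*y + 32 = 2*x^2 + x*(y - 15) - y^2 - 3*y + 28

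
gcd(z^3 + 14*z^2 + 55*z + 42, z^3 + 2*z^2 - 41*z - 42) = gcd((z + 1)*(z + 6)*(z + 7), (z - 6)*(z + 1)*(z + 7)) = z^2 + 8*z + 7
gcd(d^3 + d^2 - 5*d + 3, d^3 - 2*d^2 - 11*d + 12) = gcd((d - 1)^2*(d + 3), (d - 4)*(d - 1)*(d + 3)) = d^2 + 2*d - 3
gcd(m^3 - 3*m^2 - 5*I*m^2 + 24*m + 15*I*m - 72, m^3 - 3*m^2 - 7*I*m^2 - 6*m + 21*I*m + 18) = m - 3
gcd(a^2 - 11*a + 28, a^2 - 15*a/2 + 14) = a - 4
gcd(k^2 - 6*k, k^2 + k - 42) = k - 6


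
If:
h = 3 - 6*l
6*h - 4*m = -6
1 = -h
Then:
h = -1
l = 2/3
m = 0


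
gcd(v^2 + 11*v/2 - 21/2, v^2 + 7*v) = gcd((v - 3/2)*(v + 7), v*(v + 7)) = v + 7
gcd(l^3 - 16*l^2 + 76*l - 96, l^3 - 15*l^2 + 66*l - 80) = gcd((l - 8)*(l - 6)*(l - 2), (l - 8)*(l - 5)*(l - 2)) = l^2 - 10*l + 16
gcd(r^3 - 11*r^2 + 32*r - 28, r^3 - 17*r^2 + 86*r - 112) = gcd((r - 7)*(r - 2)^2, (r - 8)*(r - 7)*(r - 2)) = r^2 - 9*r + 14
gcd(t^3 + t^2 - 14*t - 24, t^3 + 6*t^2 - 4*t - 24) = t + 2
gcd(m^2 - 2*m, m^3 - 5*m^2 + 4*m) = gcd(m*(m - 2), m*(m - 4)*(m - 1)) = m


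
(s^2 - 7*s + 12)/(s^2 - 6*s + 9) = (s - 4)/(s - 3)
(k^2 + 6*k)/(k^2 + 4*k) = (k + 6)/(k + 4)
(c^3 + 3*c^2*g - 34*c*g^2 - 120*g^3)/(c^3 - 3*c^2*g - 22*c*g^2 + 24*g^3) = (c + 5*g)/(c - g)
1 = 1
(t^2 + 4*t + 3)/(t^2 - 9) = (t + 1)/(t - 3)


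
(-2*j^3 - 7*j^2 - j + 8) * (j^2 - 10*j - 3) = -2*j^5 + 13*j^4 + 75*j^3 + 39*j^2 - 77*j - 24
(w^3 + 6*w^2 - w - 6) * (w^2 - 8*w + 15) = w^5 - 2*w^4 - 34*w^3 + 92*w^2 + 33*w - 90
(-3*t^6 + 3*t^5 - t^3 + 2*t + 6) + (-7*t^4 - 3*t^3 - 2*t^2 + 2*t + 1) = -3*t^6 + 3*t^5 - 7*t^4 - 4*t^3 - 2*t^2 + 4*t + 7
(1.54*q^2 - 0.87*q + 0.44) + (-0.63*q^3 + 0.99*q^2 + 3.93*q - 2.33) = -0.63*q^3 + 2.53*q^2 + 3.06*q - 1.89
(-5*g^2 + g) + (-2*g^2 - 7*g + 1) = -7*g^2 - 6*g + 1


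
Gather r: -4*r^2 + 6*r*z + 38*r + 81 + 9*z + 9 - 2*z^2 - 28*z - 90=-4*r^2 + r*(6*z + 38) - 2*z^2 - 19*z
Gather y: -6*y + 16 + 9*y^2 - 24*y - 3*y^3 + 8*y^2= -3*y^3 + 17*y^2 - 30*y + 16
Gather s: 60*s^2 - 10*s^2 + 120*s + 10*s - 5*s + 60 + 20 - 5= 50*s^2 + 125*s + 75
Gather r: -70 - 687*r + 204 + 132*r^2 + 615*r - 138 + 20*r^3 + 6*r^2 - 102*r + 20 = 20*r^3 + 138*r^2 - 174*r + 16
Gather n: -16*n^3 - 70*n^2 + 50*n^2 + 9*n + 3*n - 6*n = -16*n^3 - 20*n^2 + 6*n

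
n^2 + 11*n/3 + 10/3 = (n + 5/3)*(n + 2)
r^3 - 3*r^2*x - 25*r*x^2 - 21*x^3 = (r - 7*x)*(r + x)*(r + 3*x)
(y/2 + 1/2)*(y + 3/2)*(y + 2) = y^3/2 + 9*y^2/4 + 13*y/4 + 3/2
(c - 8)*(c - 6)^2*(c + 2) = c^4 - 18*c^3 + 92*c^2 - 24*c - 576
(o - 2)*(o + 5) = o^2 + 3*o - 10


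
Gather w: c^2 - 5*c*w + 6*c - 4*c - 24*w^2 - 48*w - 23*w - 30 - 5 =c^2 + 2*c - 24*w^2 + w*(-5*c - 71) - 35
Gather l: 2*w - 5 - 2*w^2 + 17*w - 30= -2*w^2 + 19*w - 35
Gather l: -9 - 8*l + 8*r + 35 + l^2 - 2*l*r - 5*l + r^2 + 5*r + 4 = l^2 + l*(-2*r - 13) + r^2 + 13*r + 30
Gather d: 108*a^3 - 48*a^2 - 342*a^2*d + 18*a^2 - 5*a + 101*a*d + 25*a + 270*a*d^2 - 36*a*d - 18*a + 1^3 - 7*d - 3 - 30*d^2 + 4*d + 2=108*a^3 - 30*a^2 + 2*a + d^2*(270*a - 30) + d*(-342*a^2 + 65*a - 3)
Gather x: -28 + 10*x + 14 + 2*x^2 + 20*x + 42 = 2*x^2 + 30*x + 28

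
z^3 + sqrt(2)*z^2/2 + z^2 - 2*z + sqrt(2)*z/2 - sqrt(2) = (z - 1)*(z + 2)*(z + sqrt(2)/2)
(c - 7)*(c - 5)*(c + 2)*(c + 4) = c^4 - 6*c^3 - 29*c^2 + 114*c + 280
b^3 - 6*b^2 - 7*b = b*(b - 7)*(b + 1)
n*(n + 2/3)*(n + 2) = n^3 + 8*n^2/3 + 4*n/3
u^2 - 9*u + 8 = (u - 8)*(u - 1)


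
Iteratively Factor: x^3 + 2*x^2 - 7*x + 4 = (x + 4)*(x^2 - 2*x + 1) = (x - 1)*(x + 4)*(x - 1)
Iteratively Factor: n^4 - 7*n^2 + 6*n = (n)*(n^3 - 7*n + 6) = n*(n - 1)*(n^2 + n - 6) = n*(n - 1)*(n + 3)*(n - 2)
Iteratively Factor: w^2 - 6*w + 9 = (w - 3)*(w - 3)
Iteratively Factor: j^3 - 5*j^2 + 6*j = (j)*(j^2 - 5*j + 6) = j*(j - 2)*(j - 3)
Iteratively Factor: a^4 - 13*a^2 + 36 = (a + 2)*(a^3 - 2*a^2 - 9*a + 18) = (a + 2)*(a + 3)*(a^2 - 5*a + 6) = (a - 2)*(a + 2)*(a + 3)*(a - 3)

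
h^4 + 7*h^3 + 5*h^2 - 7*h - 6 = (h - 1)*(h + 1)^2*(h + 6)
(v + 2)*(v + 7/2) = v^2 + 11*v/2 + 7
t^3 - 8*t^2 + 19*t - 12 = (t - 4)*(t - 3)*(t - 1)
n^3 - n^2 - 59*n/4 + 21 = (n - 7/2)*(n - 3/2)*(n + 4)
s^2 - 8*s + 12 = (s - 6)*(s - 2)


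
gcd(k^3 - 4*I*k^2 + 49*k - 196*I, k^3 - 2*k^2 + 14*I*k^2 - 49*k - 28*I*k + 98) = k + 7*I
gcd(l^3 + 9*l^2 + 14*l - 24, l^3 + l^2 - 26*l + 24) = l^2 + 5*l - 6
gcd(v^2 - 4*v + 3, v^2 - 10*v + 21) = v - 3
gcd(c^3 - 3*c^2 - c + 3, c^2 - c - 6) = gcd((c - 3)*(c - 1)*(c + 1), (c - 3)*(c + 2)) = c - 3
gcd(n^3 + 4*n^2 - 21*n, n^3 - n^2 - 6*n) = n^2 - 3*n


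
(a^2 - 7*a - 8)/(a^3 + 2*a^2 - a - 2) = (a - 8)/(a^2 + a - 2)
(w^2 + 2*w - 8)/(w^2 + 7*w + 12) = (w - 2)/(w + 3)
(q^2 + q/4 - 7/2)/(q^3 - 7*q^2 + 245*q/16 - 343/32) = 8*(q + 2)/(8*q^2 - 42*q + 49)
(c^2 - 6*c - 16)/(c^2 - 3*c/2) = 2*(c^2 - 6*c - 16)/(c*(2*c - 3))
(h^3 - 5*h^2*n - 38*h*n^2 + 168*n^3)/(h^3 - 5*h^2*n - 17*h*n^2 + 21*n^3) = (h^2 + 2*h*n - 24*n^2)/(h^2 + 2*h*n - 3*n^2)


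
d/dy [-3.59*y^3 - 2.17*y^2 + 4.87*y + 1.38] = -10.77*y^2 - 4.34*y + 4.87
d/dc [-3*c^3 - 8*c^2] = c*(-9*c - 16)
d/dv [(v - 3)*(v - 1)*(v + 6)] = 3*v^2 + 4*v - 21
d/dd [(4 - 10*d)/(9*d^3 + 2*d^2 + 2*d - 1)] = 2*(90*d^3 - 44*d^2 - 8*d + 1)/(81*d^6 + 36*d^5 + 40*d^4 - 10*d^3 - 4*d + 1)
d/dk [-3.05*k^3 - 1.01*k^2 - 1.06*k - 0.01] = -9.15*k^2 - 2.02*k - 1.06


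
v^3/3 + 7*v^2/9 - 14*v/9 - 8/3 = (v/3 + 1)*(v - 2)*(v + 4/3)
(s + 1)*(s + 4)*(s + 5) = s^3 + 10*s^2 + 29*s + 20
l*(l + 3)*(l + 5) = l^3 + 8*l^2 + 15*l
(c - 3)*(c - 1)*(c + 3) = c^3 - c^2 - 9*c + 9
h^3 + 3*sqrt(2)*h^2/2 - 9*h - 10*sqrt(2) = (h - 2*sqrt(2))*(h + sqrt(2))*(h + 5*sqrt(2)/2)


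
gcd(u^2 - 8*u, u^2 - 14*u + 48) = u - 8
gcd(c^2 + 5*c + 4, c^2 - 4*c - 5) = c + 1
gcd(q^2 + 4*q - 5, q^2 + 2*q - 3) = q - 1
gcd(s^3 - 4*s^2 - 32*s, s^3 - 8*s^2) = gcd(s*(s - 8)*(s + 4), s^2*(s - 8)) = s^2 - 8*s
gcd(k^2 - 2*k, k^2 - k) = k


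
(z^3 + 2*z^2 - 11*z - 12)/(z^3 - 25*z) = (z^3 + 2*z^2 - 11*z - 12)/(z*(z^2 - 25))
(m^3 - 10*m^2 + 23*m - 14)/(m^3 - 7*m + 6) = (m - 7)/(m + 3)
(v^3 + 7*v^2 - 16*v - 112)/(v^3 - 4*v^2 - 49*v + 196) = (v + 4)/(v - 7)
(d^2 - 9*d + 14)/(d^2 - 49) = (d - 2)/(d + 7)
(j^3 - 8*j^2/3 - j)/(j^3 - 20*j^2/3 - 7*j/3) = (j - 3)/(j - 7)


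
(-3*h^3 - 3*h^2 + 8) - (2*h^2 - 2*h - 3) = -3*h^3 - 5*h^2 + 2*h + 11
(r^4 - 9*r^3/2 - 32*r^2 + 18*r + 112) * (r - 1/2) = r^5 - 5*r^4 - 119*r^3/4 + 34*r^2 + 103*r - 56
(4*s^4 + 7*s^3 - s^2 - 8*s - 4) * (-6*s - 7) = -24*s^5 - 70*s^4 - 43*s^3 + 55*s^2 + 80*s + 28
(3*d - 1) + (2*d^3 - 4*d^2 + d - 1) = 2*d^3 - 4*d^2 + 4*d - 2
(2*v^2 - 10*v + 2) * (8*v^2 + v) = 16*v^4 - 78*v^3 + 6*v^2 + 2*v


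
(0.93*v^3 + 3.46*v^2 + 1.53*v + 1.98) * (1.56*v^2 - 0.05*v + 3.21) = 1.4508*v^5 + 5.3511*v^4 + 5.1991*v^3 + 14.1189*v^2 + 4.8123*v + 6.3558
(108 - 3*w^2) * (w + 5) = -3*w^3 - 15*w^2 + 108*w + 540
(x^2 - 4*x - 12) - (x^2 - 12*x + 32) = 8*x - 44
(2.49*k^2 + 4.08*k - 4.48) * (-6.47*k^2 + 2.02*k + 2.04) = -16.1103*k^4 - 21.3678*k^3 + 42.3068*k^2 - 0.726400000000002*k - 9.1392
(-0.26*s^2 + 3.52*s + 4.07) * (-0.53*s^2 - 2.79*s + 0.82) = 0.1378*s^4 - 1.1402*s^3 - 12.1911*s^2 - 8.4689*s + 3.3374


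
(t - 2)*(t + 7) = t^2 + 5*t - 14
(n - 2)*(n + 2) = n^2 - 4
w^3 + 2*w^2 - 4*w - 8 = (w - 2)*(w + 2)^2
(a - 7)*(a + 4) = a^2 - 3*a - 28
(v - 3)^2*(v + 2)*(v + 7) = v^4 + 3*v^3 - 31*v^2 - 3*v + 126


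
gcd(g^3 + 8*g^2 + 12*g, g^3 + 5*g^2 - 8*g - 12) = g + 6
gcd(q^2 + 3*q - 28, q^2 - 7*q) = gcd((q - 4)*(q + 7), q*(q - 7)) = 1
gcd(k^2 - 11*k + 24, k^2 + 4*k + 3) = 1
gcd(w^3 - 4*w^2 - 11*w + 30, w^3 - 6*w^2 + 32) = 1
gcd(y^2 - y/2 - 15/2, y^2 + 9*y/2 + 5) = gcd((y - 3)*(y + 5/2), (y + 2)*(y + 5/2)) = y + 5/2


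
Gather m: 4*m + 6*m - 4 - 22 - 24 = 10*m - 50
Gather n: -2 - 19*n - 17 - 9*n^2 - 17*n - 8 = -9*n^2 - 36*n - 27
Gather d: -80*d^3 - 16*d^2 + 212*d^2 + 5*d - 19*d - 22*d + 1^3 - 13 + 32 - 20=-80*d^3 + 196*d^2 - 36*d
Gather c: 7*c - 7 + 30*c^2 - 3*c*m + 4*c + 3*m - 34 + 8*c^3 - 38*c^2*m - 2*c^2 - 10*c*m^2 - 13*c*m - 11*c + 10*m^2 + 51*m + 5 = 8*c^3 + c^2*(28 - 38*m) + c*(-10*m^2 - 16*m) + 10*m^2 + 54*m - 36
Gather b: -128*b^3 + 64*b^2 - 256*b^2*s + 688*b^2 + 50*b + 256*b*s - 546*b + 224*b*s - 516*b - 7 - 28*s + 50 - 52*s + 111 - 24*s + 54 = -128*b^3 + b^2*(752 - 256*s) + b*(480*s - 1012) - 104*s + 208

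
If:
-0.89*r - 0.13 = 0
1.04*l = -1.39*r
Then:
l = 0.20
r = -0.15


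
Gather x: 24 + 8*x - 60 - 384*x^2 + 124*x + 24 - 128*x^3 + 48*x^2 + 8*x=-128*x^3 - 336*x^2 + 140*x - 12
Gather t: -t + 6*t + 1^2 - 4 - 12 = 5*t - 15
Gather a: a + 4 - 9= a - 5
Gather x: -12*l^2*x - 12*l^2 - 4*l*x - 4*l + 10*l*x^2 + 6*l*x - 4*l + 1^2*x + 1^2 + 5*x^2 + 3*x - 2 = -12*l^2 - 8*l + x^2*(10*l + 5) + x*(-12*l^2 + 2*l + 4) - 1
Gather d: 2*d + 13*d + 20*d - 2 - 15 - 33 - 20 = 35*d - 70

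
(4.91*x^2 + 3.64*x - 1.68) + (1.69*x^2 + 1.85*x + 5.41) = 6.6*x^2 + 5.49*x + 3.73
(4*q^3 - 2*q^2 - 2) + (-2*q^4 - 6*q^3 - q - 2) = -2*q^4 - 2*q^3 - 2*q^2 - q - 4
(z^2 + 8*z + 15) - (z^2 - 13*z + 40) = 21*z - 25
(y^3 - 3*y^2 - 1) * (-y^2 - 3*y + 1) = -y^5 + 10*y^3 - 2*y^2 + 3*y - 1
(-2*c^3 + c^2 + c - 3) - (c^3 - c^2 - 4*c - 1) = -3*c^3 + 2*c^2 + 5*c - 2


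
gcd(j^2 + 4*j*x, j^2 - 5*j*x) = j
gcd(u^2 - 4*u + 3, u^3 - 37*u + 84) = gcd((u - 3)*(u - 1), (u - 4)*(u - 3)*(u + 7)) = u - 3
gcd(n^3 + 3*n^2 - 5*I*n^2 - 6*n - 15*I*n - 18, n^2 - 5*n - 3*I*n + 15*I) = n - 3*I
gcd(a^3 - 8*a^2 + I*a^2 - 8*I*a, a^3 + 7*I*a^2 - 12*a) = a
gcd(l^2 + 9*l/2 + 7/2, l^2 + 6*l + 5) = l + 1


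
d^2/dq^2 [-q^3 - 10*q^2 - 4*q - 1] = -6*q - 20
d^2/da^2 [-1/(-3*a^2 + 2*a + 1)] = 2*(9*a^2 - 6*a - 4*(3*a - 1)^2 - 3)/(-3*a^2 + 2*a + 1)^3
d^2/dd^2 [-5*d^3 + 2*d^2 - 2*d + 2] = 4 - 30*d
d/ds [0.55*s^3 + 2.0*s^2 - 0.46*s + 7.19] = 1.65*s^2 + 4.0*s - 0.46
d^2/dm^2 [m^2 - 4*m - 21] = 2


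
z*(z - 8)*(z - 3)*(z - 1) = z^4 - 12*z^3 + 35*z^2 - 24*z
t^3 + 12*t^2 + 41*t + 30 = (t + 1)*(t + 5)*(t + 6)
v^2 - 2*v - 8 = (v - 4)*(v + 2)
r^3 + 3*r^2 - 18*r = r*(r - 3)*(r + 6)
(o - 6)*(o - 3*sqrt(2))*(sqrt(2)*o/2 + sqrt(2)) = sqrt(2)*o^3/2 - 3*o^2 - 2*sqrt(2)*o^2 - 6*sqrt(2)*o + 12*o + 36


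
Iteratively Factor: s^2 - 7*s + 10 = (s - 2)*(s - 5)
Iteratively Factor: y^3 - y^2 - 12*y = (y + 3)*(y^2 - 4*y) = (y - 4)*(y + 3)*(y)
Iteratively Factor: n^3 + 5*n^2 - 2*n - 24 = (n + 4)*(n^2 + n - 6) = (n + 3)*(n + 4)*(n - 2)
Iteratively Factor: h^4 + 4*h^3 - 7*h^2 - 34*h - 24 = (h + 4)*(h^3 - 7*h - 6) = (h + 1)*(h + 4)*(h^2 - h - 6) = (h - 3)*(h + 1)*(h + 4)*(h + 2)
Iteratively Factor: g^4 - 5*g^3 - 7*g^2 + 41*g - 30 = (g - 1)*(g^3 - 4*g^2 - 11*g + 30) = (g - 1)*(g + 3)*(g^2 - 7*g + 10) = (g - 5)*(g - 1)*(g + 3)*(g - 2)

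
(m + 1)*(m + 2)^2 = m^3 + 5*m^2 + 8*m + 4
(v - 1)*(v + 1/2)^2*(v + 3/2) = v^4 + 3*v^3/2 - 3*v^2/4 - 11*v/8 - 3/8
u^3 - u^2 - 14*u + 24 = (u - 3)*(u - 2)*(u + 4)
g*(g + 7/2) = g^2 + 7*g/2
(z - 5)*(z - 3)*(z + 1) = z^3 - 7*z^2 + 7*z + 15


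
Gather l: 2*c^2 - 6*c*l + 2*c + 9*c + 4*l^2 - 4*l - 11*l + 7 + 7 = 2*c^2 + 11*c + 4*l^2 + l*(-6*c - 15) + 14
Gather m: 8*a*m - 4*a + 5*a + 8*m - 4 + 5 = a + m*(8*a + 8) + 1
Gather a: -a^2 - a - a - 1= -a^2 - 2*a - 1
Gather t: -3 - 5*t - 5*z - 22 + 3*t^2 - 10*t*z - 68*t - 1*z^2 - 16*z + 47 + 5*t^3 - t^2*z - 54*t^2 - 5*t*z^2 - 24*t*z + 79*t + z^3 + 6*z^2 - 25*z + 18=5*t^3 + t^2*(-z - 51) + t*(-5*z^2 - 34*z + 6) + z^3 + 5*z^2 - 46*z + 40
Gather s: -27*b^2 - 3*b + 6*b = -27*b^2 + 3*b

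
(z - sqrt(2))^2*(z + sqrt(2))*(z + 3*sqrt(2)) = z^4 + 2*sqrt(2)*z^3 - 8*z^2 - 4*sqrt(2)*z + 12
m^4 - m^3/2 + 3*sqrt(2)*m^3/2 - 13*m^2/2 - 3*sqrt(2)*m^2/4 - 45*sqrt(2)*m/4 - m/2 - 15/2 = (m - 3)*(m + 5/2)*(m + sqrt(2)/2)*(m + sqrt(2))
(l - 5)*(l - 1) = l^2 - 6*l + 5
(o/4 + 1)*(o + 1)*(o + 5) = o^3/4 + 5*o^2/2 + 29*o/4 + 5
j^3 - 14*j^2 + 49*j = j*(j - 7)^2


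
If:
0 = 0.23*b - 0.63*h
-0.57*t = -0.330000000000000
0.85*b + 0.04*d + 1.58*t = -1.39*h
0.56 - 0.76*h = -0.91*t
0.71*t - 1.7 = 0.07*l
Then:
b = 3.92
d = -155.80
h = 1.43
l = -18.41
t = 0.58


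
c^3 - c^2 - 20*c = c*(c - 5)*(c + 4)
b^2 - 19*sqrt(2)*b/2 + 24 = (b - 8*sqrt(2))*(b - 3*sqrt(2)/2)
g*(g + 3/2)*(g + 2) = g^3 + 7*g^2/2 + 3*g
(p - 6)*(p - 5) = p^2 - 11*p + 30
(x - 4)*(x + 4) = x^2 - 16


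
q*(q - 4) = q^2 - 4*q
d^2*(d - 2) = d^3 - 2*d^2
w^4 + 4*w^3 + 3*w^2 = w^2*(w + 1)*(w + 3)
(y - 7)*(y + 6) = y^2 - y - 42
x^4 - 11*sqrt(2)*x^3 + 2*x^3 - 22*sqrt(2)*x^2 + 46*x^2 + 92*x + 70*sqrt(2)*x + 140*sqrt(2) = (x + 2)*(x - 7*sqrt(2))*(x - 5*sqrt(2))*(x + sqrt(2))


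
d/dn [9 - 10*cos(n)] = 10*sin(n)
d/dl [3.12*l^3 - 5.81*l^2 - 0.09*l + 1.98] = 9.36*l^2 - 11.62*l - 0.09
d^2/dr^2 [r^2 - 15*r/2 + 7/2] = 2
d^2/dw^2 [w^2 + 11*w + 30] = 2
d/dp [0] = 0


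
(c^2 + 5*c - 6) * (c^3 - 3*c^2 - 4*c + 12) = c^5 + 2*c^4 - 25*c^3 + 10*c^2 + 84*c - 72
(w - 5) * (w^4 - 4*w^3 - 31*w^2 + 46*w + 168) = w^5 - 9*w^4 - 11*w^3 + 201*w^2 - 62*w - 840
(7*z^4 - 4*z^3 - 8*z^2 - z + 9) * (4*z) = 28*z^5 - 16*z^4 - 32*z^3 - 4*z^2 + 36*z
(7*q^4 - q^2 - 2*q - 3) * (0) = 0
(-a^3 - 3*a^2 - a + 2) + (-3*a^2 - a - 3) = -a^3 - 6*a^2 - 2*a - 1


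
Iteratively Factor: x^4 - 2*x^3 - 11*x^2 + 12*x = (x - 1)*(x^3 - x^2 - 12*x) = (x - 1)*(x + 3)*(x^2 - 4*x) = x*(x - 1)*(x + 3)*(x - 4)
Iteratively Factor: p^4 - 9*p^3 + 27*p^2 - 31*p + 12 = (p - 4)*(p^3 - 5*p^2 + 7*p - 3) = (p - 4)*(p - 1)*(p^2 - 4*p + 3) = (p - 4)*(p - 3)*(p - 1)*(p - 1)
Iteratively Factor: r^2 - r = (r - 1)*(r)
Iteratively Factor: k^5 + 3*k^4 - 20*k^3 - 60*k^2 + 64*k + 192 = (k - 2)*(k^4 + 5*k^3 - 10*k^2 - 80*k - 96) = (k - 2)*(k + 4)*(k^3 + k^2 - 14*k - 24) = (k - 2)*(k + 2)*(k + 4)*(k^2 - k - 12) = (k - 4)*(k - 2)*(k + 2)*(k + 4)*(k + 3)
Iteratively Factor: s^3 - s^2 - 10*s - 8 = (s + 2)*(s^2 - 3*s - 4) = (s + 1)*(s + 2)*(s - 4)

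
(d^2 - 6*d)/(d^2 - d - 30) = d/(d + 5)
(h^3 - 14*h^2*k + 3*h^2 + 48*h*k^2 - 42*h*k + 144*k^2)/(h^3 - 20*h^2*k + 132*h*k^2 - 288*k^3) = (h + 3)/(h - 6*k)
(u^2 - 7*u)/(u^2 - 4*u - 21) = u/(u + 3)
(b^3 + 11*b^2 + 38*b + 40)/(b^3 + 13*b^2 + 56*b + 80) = (b + 2)/(b + 4)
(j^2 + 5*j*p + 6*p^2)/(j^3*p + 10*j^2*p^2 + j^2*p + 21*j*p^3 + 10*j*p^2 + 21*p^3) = (j + 2*p)/(p*(j^2 + 7*j*p + j + 7*p))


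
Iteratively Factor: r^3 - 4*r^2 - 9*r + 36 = (r + 3)*(r^2 - 7*r + 12) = (r - 4)*(r + 3)*(r - 3)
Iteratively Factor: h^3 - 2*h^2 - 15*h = (h)*(h^2 - 2*h - 15) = h*(h + 3)*(h - 5)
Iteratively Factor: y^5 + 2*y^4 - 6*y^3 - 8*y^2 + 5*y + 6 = (y + 3)*(y^4 - y^3 - 3*y^2 + y + 2) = (y + 1)*(y + 3)*(y^3 - 2*y^2 - y + 2) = (y - 2)*(y + 1)*(y + 3)*(y^2 - 1) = (y - 2)*(y + 1)^2*(y + 3)*(y - 1)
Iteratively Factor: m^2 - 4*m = (m - 4)*(m)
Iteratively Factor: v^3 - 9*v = (v - 3)*(v^2 + 3*v) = (v - 3)*(v + 3)*(v)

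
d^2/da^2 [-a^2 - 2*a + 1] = -2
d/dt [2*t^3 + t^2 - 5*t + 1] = 6*t^2 + 2*t - 5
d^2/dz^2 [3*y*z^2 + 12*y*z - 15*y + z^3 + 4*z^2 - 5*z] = 6*y + 6*z + 8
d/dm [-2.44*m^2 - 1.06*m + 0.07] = -4.88*m - 1.06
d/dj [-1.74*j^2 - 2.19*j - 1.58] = -3.48*j - 2.19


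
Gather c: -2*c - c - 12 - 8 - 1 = -3*c - 21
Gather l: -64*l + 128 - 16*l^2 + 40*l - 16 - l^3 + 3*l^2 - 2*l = -l^3 - 13*l^2 - 26*l + 112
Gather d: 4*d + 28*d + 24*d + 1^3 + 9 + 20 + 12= 56*d + 42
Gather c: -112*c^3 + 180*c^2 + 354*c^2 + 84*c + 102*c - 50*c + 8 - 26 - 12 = -112*c^3 + 534*c^2 + 136*c - 30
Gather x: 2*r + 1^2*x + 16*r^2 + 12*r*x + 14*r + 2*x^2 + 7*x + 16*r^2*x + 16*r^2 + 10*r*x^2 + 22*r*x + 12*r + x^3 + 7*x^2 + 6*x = 32*r^2 + 28*r + x^3 + x^2*(10*r + 9) + x*(16*r^2 + 34*r + 14)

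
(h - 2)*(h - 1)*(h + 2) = h^3 - h^2 - 4*h + 4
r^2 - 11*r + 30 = (r - 6)*(r - 5)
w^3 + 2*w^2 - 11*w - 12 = (w - 3)*(w + 1)*(w + 4)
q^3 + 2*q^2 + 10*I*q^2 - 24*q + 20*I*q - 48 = (q + 2)*(q + 4*I)*(q + 6*I)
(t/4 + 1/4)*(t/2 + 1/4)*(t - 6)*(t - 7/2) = t^4/8 - t^3 + 29*t^2/32 + 107*t/32 + 21/16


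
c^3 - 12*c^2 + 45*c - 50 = (c - 5)^2*(c - 2)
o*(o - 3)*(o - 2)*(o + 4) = o^4 - o^3 - 14*o^2 + 24*o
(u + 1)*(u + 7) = u^2 + 8*u + 7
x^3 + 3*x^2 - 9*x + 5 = (x - 1)^2*(x + 5)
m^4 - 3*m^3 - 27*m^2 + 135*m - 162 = (m - 3)^3*(m + 6)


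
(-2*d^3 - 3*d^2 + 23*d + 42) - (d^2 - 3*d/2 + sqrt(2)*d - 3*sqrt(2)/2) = -2*d^3 - 4*d^2 - sqrt(2)*d + 49*d/2 + 3*sqrt(2)/2 + 42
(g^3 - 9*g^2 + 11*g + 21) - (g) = g^3 - 9*g^2 + 10*g + 21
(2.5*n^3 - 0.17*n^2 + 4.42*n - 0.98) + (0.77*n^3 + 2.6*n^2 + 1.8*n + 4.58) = 3.27*n^3 + 2.43*n^2 + 6.22*n + 3.6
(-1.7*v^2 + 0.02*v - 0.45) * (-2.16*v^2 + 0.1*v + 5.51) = 3.672*v^4 - 0.2132*v^3 - 8.393*v^2 + 0.0652*v - 2.4795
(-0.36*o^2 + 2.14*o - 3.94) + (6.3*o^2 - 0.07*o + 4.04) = 5.94*o^2 + 2.07*o + 0.1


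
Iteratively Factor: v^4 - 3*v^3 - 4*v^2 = (v + 1)*(v^3 - 4*v^2) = (v - 4)*(v + 1)*(v^2) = v*(v - 4)*(v + 1)*(v)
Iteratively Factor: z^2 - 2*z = (z)*(z - 2)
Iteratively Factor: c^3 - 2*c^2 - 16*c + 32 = (c - 4)*(c^2 + 2*c - 8) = (c - 4)*(c + 4)*(c - 2)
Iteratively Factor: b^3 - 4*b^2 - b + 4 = (b - 1)*(b^2 - 3*b - 4) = (b - 1)*(b + 1)*(b - 4)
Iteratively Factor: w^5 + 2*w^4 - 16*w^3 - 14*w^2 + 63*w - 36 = (w + 3)*(w^4 - w^3 - 13*w^2 + 25*w - 12) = (w + 3)*(w + 4)*(w^3 - 5*w^2 + 7*w - 3) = (w - 1)*(w + 3)*(w + 4)*(w^2 - 4*w + 3) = (w - 3)*(w - 1)*(w + 3)*(w + 4)*(w - 1)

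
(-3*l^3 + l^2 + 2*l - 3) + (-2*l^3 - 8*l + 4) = -5*l^3 + l^2 - 6*l + 1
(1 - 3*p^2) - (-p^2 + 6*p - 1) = -2*p^2 - 6*p + 2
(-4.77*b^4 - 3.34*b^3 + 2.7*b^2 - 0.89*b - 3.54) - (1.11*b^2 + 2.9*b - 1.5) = -4.77*b^4 - 3.34*b^3 + 1.59*b^2 - 3.79*b - 2.04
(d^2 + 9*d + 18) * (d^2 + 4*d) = d^4 + 13*d^3 + 54*d^2 + 72*d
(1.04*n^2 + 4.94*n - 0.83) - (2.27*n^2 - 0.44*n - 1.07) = -1.23*n^2 + 5.38*n + 0.24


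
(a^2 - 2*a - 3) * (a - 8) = a^3 - 10*a^2 + 13*a + 24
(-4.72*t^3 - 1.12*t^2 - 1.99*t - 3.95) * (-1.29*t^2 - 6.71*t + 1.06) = 6.0888*t^5 + 33.116*t^4 + 5.0791*t^3 + 17.2612*t^2 + 24.3951*t - 4.187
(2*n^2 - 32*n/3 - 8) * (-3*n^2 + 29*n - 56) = -6*n^4 + 90*n^3 - 1192*n^2/3 + 1096*n/3 + 448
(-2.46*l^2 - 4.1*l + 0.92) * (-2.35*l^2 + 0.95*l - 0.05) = 5.781*l^4 + 7.298*l^3 - 5.934*l^2 + 1.079*l - 0.046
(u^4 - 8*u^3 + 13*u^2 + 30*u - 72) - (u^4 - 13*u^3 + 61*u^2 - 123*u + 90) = 5*u^3 - 48*u^2 + 153*u - 162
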